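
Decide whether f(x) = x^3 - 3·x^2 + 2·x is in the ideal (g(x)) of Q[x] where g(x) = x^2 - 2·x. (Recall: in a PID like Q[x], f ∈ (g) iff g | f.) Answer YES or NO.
YES

In Q[x] the ideal (g) consists of all multiples of g, so f ∈ (g) iff g | f, i.e. iff the remainder of f on division by g is 0. Divide f by g (g is monic, so eliminate the leading term of the running remainder at each step):
  leading term x^3: subtract (x)·g(x) = x^3 - 2·x^2, leaving -x^2 + 2·x
  leading term -x^2: subtract (-1)·g(x) = -x^2 + 2·x, leaving 0
The remainder is 0, so f(x) = g(x) · h(x) with h(x) = x - 1. Hence g | f, i.e. f ∈ (g).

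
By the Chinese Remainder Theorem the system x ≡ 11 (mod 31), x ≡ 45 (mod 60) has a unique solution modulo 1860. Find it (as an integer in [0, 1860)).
x ≡ 1065 (mod 1860); the representative in [0, 1860) is 1065

The moduli 31, 60 are pairwise coprime, so by the CRT there is a unique solution mod 31·60 = 1860.
Solve by successive substitution. Start with x ≡ 11 (mod 31).
  Combine with x ≡ 45 (mod 60): write x = 11 + 31·t and require 11 + 31·t ≡ 45 (mod 60), i.e. 31·t ≡ 45 − 11 ≡ 34 (mod 60). Since 31^(−1) ≡ 31 (mod 60), t ≡ 31·34 ≡ 34 (mod 60). So x ≡ 11 + 31·34 = 1065 (mod 1860).
Unique solution in [0, 1860): x = 1065.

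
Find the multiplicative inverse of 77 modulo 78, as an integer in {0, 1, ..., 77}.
Apply the extended Euclidean algorithm to (78, 77), tracking rows (r, s, t) with s·78 + t·77 = r. Each division r_prev = q·r_cur + r_new produces the new row as (previous row) − q·(current row):
  row A: (78, 1, 0)   [1·78 + 0·77 = 78]
  row B: (77, 0, 1)   [0·78 + 1·77 = 77]
  78 = 1·77 + 1   → row C = row A − 1·row B = (1, 1, −1)   [check: 1·78 − 1·77 = 1]
  77 = 77·1 + 0   → remainder 0, stop. gcd = 1 (last nonzero row C).
The gcd is 1, so 77 is invertible mod 78. The last nonzero row gives 1·78 − 1·77 = 1, so t = −1. So 77^(−1) ≡ −1 ≡ 77 (mod 78). Verify: 77 · 77 = 5929 ≡ 1 (mod 78). ✓

Final answer: 77^(−1) ≡ 77 (mod 78)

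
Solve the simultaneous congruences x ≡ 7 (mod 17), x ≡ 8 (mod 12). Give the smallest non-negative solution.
The moduli 17, 12 are pairwise coprime, so by the CRT there is a unique solution mod 17·12 = 204.
Solve by successive substitution. Start with x ≡ 7 (mod 17).
  Combine with x ≡ 8 (mod 12): write x = 7 + 17·t and require 7 + 17·t ≡ 8 (mod 12), i.e. 17·t ≡ 8 − 7 ≡ 1 (mod 12). Since 17^(−1) ≡ 5 (mod 12) (17 ≡ 5 (mod 12)), t ≡ 5·1 ≡ 5 (mod 12). So x ≡ 7 + 17·5 = 92 (mod 204).
Unique solution in [0, 204): x = 92.

Final answer: x ≡ 92 (mod 204); the representative in [0, 204) is 92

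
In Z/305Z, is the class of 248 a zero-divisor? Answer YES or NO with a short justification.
gcd(248, 305) = 1, so 248 is a unit in Z/305Z (it has a multiplicative inverse). A unit cannot be a zero-divisor: if 248·b ≡ 0 then multiplying both sides by 248^(−1) gives b ≡ 0. So 248 is not a zero-divisor.

Final answer: NO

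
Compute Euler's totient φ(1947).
φ is multiplicative, with φ(p^e) = p^e − p^(e−1). Factorise 1947 = 3 · 11 · 59. Then
  φ(1947) = (3 − 1) · (11 − 1) · (59 − 1) = 2 · 10 · 58 = 1160.

Final answer: φ(1947) = 1160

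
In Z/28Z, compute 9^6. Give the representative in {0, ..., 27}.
1

Use repeated squaring. Binary(6) = 110. Walk through the bits of the exponent 6 left-to-right: at each bit after the leading one, square the running value, then multiply by 9 if the bit is 1 (always reducing mod 28):
  bit 1 = 1 (leading): start with 9.
  bit 2 = 1: square 9^2 = 81 ≡ 25; bit is 1, so multiply 25·9 = 225 ≡ 1 (mod 28).
  bit 3 = 0: square 1^2 = 1 (mod 28).
Final value: 9^6 ≡ 1 (mod 28).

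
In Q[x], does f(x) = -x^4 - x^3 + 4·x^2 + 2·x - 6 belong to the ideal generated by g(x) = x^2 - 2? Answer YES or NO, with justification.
In Q[x] the ideal (g) consists of all multiples of g, so f ∈ (g) iff g | f, i.e. iff the remainder of f on division by g is 0. Divide f by g (g is monic, so eliminate the leading term of the running remainder at each step):
  leading term -x^4: subtract (-x^2)·g(x) = -x^4 + 2·x^2, leaving -x^3 + 2·x^2 + 2·x - 6
  leading term -x^3: subtract (-x)·g(x) = -x^3 + 2·x, leaving 2·x^2 - 6
  leading term 2·x^2: subtract (2)·g(x) = 2·x^2 - 4, leaving -2
The remainder r(x) = -2 ≠ 0 (and deg r < deg g), so g ∤ f, i.e. f ∉ (g).

Final answer: NO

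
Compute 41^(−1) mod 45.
41^(−1) ≡ 11 (mod 45)

Apply the extended Euclidean algorithm to (45, 41), tracking rows (r, s, t) with s·45 + t·41 = r. Each division r_prev = q·r_cur + r_new produces the new row as (previous row) − q·(current row):
  row A: (45, 1, 0)   [1·45 + 0·41 = 45]
  row B: (41, 0, 1)   [0·45 + 1·41 = 41]
  45 = 1·41 + 4   → row C = row A − 1·row B = (4, 1, −1)   [check: 1·45 − 1·41 = 4]
  41 = 10·4 + 1   → row D = row B − 10·row C = (1, −10, 11)   [check: −10·45 + 11·41 = 1]
  4 = 4·1 + 0   → remainder 0, stop. gcd = 1 (last nonzero row D).
The gcd is 1, so 41 is invertible mod 45. The last nonzero row gives −10·45 + 11·41 = 1, so t = 11. So 41^(−1) ≡ 11 (mod 45). Verify: 41 · 11 = 451 ≡ 1 (mod 45). ✓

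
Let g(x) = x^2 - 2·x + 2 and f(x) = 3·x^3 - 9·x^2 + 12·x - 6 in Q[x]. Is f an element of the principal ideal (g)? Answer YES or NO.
In Q[x] the ideal (g) consists of all multiples of g, so f ∈ (g) iff g | f, i.e. iff the remainder of f on division by g is 0. Divide f by g (g is monic, so eliminate the leading term of the running remainder at each step):
  leading term 3·x^3: subtract (3·x)·g(x) = 3·x^3 - 6·x^2 + 6·x, leaving -3·x^2 + 6·x - 6
  leading term -3·x^2: subtract (-3)·g(x) = -3·x^2 + 6·x - 6, leaving 0
The remainder is 0, so f(x) = g(x) · h(x) with h(x) = 3·x - 3. Hence g | f, i.e. f ∈ (g).

Final answer: YES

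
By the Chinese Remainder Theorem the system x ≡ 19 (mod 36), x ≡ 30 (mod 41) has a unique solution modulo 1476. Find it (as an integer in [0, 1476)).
The moduli 36, 41 are pairwise coprime, so by the CRT there is a unique solution mod 36·41 = 1476.
Solve by successive substitution. Start with x ≡ 19 (mod 36).
  Combine with x ≡ 30 (mod 41): write x = 19 + 36·t and require 19 + 36·t ≡ 30 (mod 41), i.e. 36·t ≡ 30 − 19 ≡ 11 (mod 41). Since 36^(−1) ≡ 8 (mod 41), t ≡ 8·11 ≡ 6 (mod 41). So x ≡ 19 + 36·6 = 235 (mod 1476).
Unique solution in [0, 1476): x = 235.

Final answer: x ≡ 235 (mod 1476); the representative in [0, 1476) is 235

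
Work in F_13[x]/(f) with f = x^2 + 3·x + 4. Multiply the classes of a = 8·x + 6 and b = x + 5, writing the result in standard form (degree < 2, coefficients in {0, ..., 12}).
Multiply as integer polynomials: a · b = 8·x^2 + 46·x + 30. Reducing coefficients mod 13: a · b ≡ 8·x^2 + 7·x + 4. Now divide by f(x) = x^2 + 3·x + 4 in F_13[x], eliminating the leading term at each step:
  leading term 8·x^2: subtract (8)·f(x) = 8·x^2 + 11·x + 6, leaving 9·x + 11 (coefficients mod 13)
The degree is now < 2, so this is the remainder. Hence a · b ≡ 9·x + 11 in F_13[x]/(f).

Final answer: a · b ≡ 9·x + 11 (mod f(x))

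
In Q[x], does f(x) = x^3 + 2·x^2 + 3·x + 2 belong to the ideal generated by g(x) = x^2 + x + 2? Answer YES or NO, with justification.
YES

In Q[x] the ideal (g) consists of all multiples of g, so f ∈ (g) iff g | f, i.e. iff the remainder of f on division by g is 0. Divide f by g (g is monic, so eliminate the leading term of the running remainder at each step):
  leading term x^3: subtract (x)·g(x) = x^3 + x^2 + 2·x, leaving x^2 + x + 2
  leading term x^2: subtract (1)·g(x) = x^2 + x + 2, leaving 0
The remainder is 0, so f(x) = g(x) · h(x) with h(x) = x + 1. Hence g | f, i.e. f ∈ (g).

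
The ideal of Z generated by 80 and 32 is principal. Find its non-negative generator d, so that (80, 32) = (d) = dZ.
In the PID Z, (a, b) is generated by gcd(a, b). Compute gcd(80, 32) with the extended Euclidean algorithm, tracking rows (r, s, t) with s·80 + t·32 = r:
  row A: (80, 1, 0)   [1·80 + 0·32 = 80]
  row B: (32, 0, 1)   [0·80 + 1·32 = 32]
  80 = 2·32 + 16   → row C = row A − 2·row B = (16, 1, −2)   [check: 1·80 − 2·32 = 16]
  32 = 2·16 + 0   → remainder 0, stop. gcd = 16 (last nonzero row C).
So gcd(80, 32) = 16, with Bézout identity 1·80 − 2·32 = 16. Containment (⊇): the Bézout identity exhibits 16 as an element of (80, 32), giving (16) ⊆ (80, 32). Containment (⊆): since 16 | 80 and 16 | 32 (80 = 16·5, 32 = 16·2), every Z-linear combination of 80 and 32 is divisible by 16, so (80, 32) ⊆ (16). Therefore (80, 32) = (16), d = 16.

Final answer: (80, 32) = (16); d = 16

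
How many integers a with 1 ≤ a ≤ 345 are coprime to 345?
176

The number of a ∈ {1, ..., 345} with gcd(a, 345) = 1 is by definition Euler's totient φ(345). φ is multiplicative, with φ(p^e) = p^e − p^(e−1). Factorise 345 = 3 · 5 · 23. Then
  φ(345) = (3 − 1) · (5 − 1) · (23 − 1) = 2 · 4 · 22 = 176.
So there are 176 such integers.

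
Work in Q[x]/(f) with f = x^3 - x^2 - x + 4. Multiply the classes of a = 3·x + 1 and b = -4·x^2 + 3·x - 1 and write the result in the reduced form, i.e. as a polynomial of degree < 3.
a · b ≡ -7·x^2 - 12·x + 47 (mod f(x))

First multiply in Q[x] without reducing: a · b = -12·x^3 + 5·x^2 - 1. Now divide by f(x) = x^3 - x^2 - x + 4, eliminating the leading term at each step:
  leading term -12·x^3: subtract (-12)·f(x) = -12·x^3 + 12·x^2 + 12·x - 48, leaving -7·x^2 - 12·x + 47
The degree is now < 3, so this is the remainder. Hence a · b ≡ -7·x^2 - 12·x + 47 in Q[x]/(f).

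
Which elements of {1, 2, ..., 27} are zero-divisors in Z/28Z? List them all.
nonzero zero-divisors of Z/28Z = {2, 4, 6, 7, 8, 10, 12, 14, 16, 18, 20, 21, 22, 24, 26}

An element a ∈ Z/28Z (with a ≠ 0) is a zero-divisor iff gcd(a, 28) > 1 (because a is a unit precisely when gcd(a, n) = 1, and in Z/nZ every nonzero, non-unit element is a zero-divisor). Scan a = 1, ..., 27 and keep those with gcd(a, 28) > 1:
  gcd(2, 28) = 2, gcd(4, 28) = 4, gcd(6, 28) = 2, gcd(7, 28) = 7, gcd(8, 28) = 4, gcd(10, 28) = 2, gcd(12, 28) = 4, gcd(14, 28) = 14, gcd(16, 28) = 4, gcd(18, 28) = 2, gcd(20, 28) = 4, gcd(21, 28) = 7, gcd(22, 28) = 2, gcd(24, 28) = 4, gcd(26, 28) = 2.
All other a ∈ {1, ..., 27} have gcd(a, 28) = 1 and are units. So the nonzero zero-divisors are exactly the 15 values of a appearing in this scan.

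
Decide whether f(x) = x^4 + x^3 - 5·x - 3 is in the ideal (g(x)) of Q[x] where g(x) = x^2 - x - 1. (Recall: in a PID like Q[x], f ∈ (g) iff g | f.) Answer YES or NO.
YES

In Q[x] the ideal (g) consists of all multiples of g, so f ∈ (g) iff g | f, i.e. iff the remainder of f on division by g is 0. Divide f by g (g is monic, so eliminate the leading term of the running remainder at each step):
  leading term x^4: subtract (x^2)·g(x) = x^4 - x^3 - x^2, leaving 2·x^3 + x^2 - 5·x - 3
  leading term 2·x^3: subtract (2·x)·g(x) = 2·x^3 - 2·x^2 - 2·x, leaving 3·x^2 - 3·x - 3
  leading term 3·x^2: subtract (3)·g(x) = 3·x^2 - 3·x - 3, leaving 0
The remainder is 0, so f(x) = g(x) · h(x) with h(x) = x^2 + 2·x + 3. Hence g | f, i.e. f ∈ (g).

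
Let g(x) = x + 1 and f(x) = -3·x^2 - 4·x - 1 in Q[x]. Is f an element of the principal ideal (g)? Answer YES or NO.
In Q[x] the ideal (g) consists of all multiples of g, so f ∈ (g) iff g | f, i.e. iff the remainder of f on division by g is 0. Divide f by g (g is monic, so eliminate the leading term of the running remainder at each step):
  leading term -3·x^2: subtract (-3·x)·g(x) = -3·x^2 - 3·x, leaving -x - 1
  leading term -x: subtract (-1)·g(x) = -x - 1, leaving 0
The remainder is 0, so f(x) = g(x) · h(x) with h(x) = -3·x - 1. Hence g | f, i.e. f ∈ (g).

Final answer: YES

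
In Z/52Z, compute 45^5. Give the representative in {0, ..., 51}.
41

Use repeated squaring. Binary(5) = 101. Walk through the bits of the exponent 5 left-to-right: at each bit after the leading one, square the running value, then multiply by 45 if the bit is 1 (always reducing mod 52):
  bit 1 = 1 (leading): start with 45.
  bit 2 = 0: square 45^2 = 2025 ≡ 49 (mod 52).
  bit 3 = 1: square 49^2 = 2401 ≡ 9; bit is 1, so multiply 9·45 = 405 ≡ 41 (mod 52).
Final value: 45^5 ≡ 41 (mod 52).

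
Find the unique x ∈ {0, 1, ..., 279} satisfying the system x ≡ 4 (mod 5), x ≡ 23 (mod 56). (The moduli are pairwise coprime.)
x ≡ 79 (mod 280); the representative in [0, 280) is 79

The moduli 5, 56 are pairwise coprime, so by the CRT there is a unique solution mod 5·56 = 280.
Solve by successive substitution. Start with x ≡ 4 (mod 5).
  Combine with x ≡ 23 (mod 56): write x = 4 + 5·t and require 4 + 5·t ≡ 23 (mod 56), i.e. 5·t ≡ 23 − 4 ≡ 19 (mod 56). Since 5^(−1) ≡ 45 (mod 56), t ≡ 45·19 ≡ 15 (mod 56). So x ≡ 4 + 5·15 = 79 (mod 280).
Unique solution in [0, 280): x = 79.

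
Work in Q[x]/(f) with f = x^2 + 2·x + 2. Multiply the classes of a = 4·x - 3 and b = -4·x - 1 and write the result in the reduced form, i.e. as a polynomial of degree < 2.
First multiply in Q[x] without reducing: a · b = -16·x^2 + 8·x + 3. Now divide by f(x) = x^2 + 2·x + 2, eliminating the leading term at each step:
  leading term -16·x^2: subtract (-16)·f(x) = -16·x^2 - 32·x - 32, leaving 40·x + 35
The degree is now < 2, so this is the remainder. Hence a · b ≡ 40·x + 35 in Q[x]/(f).

Final answer: a · b ≡ 40·x + 35 (mod f(x))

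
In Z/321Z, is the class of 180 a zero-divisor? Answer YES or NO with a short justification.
gcd(180, 321) = 3 > 1, so 180 is not a unit in Z/321Z. In Z/nZ every nonzero non-unit is a zero-divisor: explicitly, take b = 321/gcd = 107 ≠ 0 (mod 321); then 180·107 = 19260 = 60·321, i.e. 180·107 ≡ 0 (mod 321). So 180 is a zero-divisor.

Final answer: YES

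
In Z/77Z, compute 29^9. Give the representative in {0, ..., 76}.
Use repeated squaring. Binary(9) = 1001. Walk through the bits of the exponent 9 left-to-right: at each bit after the leading one, square the running value, then multiply by 29 if the bit is 1 (always reducing mod 77):
  bit 1 = 1 (leading): start with 29.
  bit 2 = 0: square 29^2 = 841 ≡ 71 (mod 77).
  bit 3 = 0: square 71^2 = 5041 ≡ 36 (mod 77).
  bit 4 = 1: square 36^2 = 1296 ≡ 64; bit is 1, so multiply 64·29 = 1856 ≡ 8 (mod 77).
Final value: 29^9 ≡ 8 (mod 77).

Final answer: 8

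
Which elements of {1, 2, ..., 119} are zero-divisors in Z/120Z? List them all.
nonzero zero-divisors of Z/120Z = {2, 3, 4, 5, 6, 8, 9, 10, 12, 14, 15, 16, 18, 20, 21, 22, 24, 25, 26, 27, 28, 30, 32, 33, 34, 35, 36, 38, 39, 40, 42, 44, 45, 46, 48, 50, 51, 52, 54, 55, 56, 57, 58, 60, 62, 63, 64, 65, 66, 68, 69, 70, 72, 74, 75, 76, 78, 80, 81, 82, 84, 85, 86, 87, 88, 90, 92, 93, 94, 95, 96, 98, 99, 100, 102, 104, 105, 106, 108, 110, 111, 112, 114, 115, 116, 117, 118}

An element a ∈ Z/120Z (with a ≠ 0) is a zero-divisor iff gcd(a, 120) > 1 (because a is a unit precisely when gcd(a, n) = 1, and in Z/nZ every nonzero, non-unit element is a zero-divisor). Scan a = 1, ..., 119 and keep those with gcd(a, 120) > 1:
  gcd(2, 120) = 2, gcd(3, 120) = 3, gcd(4, 120) = 4, gcd(5, 120) = 5, gcd(6, 120) = 6, gcd(8, 120) = 8, gcd(9, 120) = 3, gcd(10, 120) = 10, gcd(12, 120) = 12, gcd(14, 120) = 2, gcd(15, 120) = 15, gcd(16, 120) = 8, gcd(18, 120) = 6, gcd(20, 120) = 20, gcd(21, 120) = 3, gcd(22, 120) = 2, gcd(24, 120) = 24, gcd(25, 120) = 5, gcd(26, 120) = 2, gcd(27, 120) = 3, gcd(28, 120) = 4, gcd(30, 120) = 30, gcd(32, 120) = 8, gcd(33, 120) = 3, gcd(34, 120) = 2, gcd(35, 120) = 5, gcd(36, 120) = 12, gcd(38, 120) = 2, gcd(39, 120) = 3, gcd(40, 120) = 40, gcd(42, 120) = 6, gcd(44, 120) = 4, gcd(45, 120) = 15, gcd(46, 120) = 2, gcd(48, 120) = 24, gcd(50, 120) = 10, gcd(51, 120) = 3, gcd(52, 120) = 4, gcd(54, 120) = 6, gcd(55, 120) = 5, gcd(56, 120) = 8, gcd(57, 120) = 3, gcd(58, 120) = 2, gcd(60, 120) = 60, gcd(62, 120) = 2, gcd(63, 120) = 3, gcd(64, 120) = 8, gcd(65, 120) = 5, gcd(66, 120) = 6, gcd(68, 120) = 4, gcd(69, 120) = 3, gcd(70, 120) = 10, gcd(72, 120) = 24, gcd(74, 120) = 2, gcd(75, 120) = 15, gcd(76, 120) = 4, gcd(78, 120) = 6, gcd(80, 120) = 40, gcd(81, 120) = 3, gcd(82, 120) = 2, gcd(84, 120) = 12, gcd(85, 120) = 5, gcd(86, 120) = 2, gcd(87, 120) = 3, gcd(88, 120) = 8, gcd(90, 120) = 30, gcd(92, 120) = 4, gcd(93, 120) = 3, gcd(94, 120) = 2, gcd(95, 120) = 5, gcd(96, 120) = 24, gcd(98, 120) = 2, gcd(99, 120) = 3, gcd(100, 120) = 20, gcd(102, 120) = 6, gcd(104, 120) = 8, gcd(105, 120) = 15, gcd(106, 120) = 2, gcd(108, 120) = 12, gcd(110, 120) = 10, gcd(111, 120) = 3, gcd(112, 120) = 8, gcd(114, 120) = 6, gcd(115, 120) = 5, gcd(116, 120) = 4, gcd(117, 120) = 3, gcd(118, 120) = 2.
All other a ∈ {1, ..., 119} have gcd(a, 120) = 1 and are units. So the nonzero zero-divisors are exactly the 87 values of a appearing in this scan.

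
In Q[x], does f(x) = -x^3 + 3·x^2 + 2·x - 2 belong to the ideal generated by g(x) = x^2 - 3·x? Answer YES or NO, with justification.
NO

In Q[x] the ideal (g) consists of all multiples of g, so f ∈ (g) iff g | f, i.e. iff the remainder of f on division by g is 0. Divide f by g (g is monic, so eliminate the leading term of the running remainder at each step):
  leading term -x^3: subtract (-x)·g(x) = -x^3 + 3·x^2, leaving 2·x - 2
The remainder r(x) = 2·x - 2 ≠ 0 (and deg r < deg g), so g ∤ f, i.e. f ∉ (g).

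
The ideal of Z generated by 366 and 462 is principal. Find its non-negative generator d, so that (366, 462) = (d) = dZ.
(366, 462) = (6); d = 6

In the PID Z, (a, b) is generated by gcd(a, b). Compute gcd(462, 366) with the extended Euclidean algorithm, tracking rows (r, s, t) with s·462 + t·366 = r:
  row A: (462, 1, 0)   [1·462 + 0·366 = 462]
  row B: (366, 0, 1)   [0·462 + 1·366 = 366]
  462 = 1·366 + 96   → row C = row A − 1·row B = (96, 1, −1)   [check: 1·462 − 1·366 = 96]
  366 = 3·96 + 78   → row D = row B − 3·row C = (78, −3, 4)   [check: −3·462 + 4·366 = 78]
  96 = 1·78 + 18   → row E = row C − 1·row D = (18, 4, −5)   [check: 4·462 − 5·366 = 18]
  78 = 4·18 + 6   → row F = row D − 4·row E = (6, −19, 24)   [check: −19·462 + 24·366 = 6]
  18 = 3·6 + 0   → remainder 0, stop. gcd = 6 (last nonzero row F).
So gcd(366, 462) = 6, with Bézout identity −19·462 + 24·366 = 6. Containment (⊇): the Bézout identity exhibits 6 as an element of (366, 462), giving (6) ⊆ (366, 462). Containment (⊆): since 6 | 366 and 6 | 462 (366 = 6·61, 462 = 6·77), every Z-linear combination of 366 and 462 is divisible by 6, so (366, 462) ⊆ (6). Therefore (366, 462) = (6), d = 6.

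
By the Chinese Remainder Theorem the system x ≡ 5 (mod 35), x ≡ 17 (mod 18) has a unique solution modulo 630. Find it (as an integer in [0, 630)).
The moduli 35, 18 are pairwise coprime, so by the CRT there is a unique solution mod 35·18 = 630.
Solve by successive substitution. Start with x ≡ 5 (mod 35).
  Combine with x ≡ 17 (mod 18): write x = 5 + 35·t and require 5 + 35·t ≡ 17 (mod 18), i.e. 35·t ≡ 17 − 5 ≡ 12 (mod 18). Since 35^(−1) ≡ 17 (mod 18) (35 ≡ 17 (mod 18)), t ≡ 17·12 ≡ 6 (mod 18). So x ≡ 5 + 35·6 = 215 (mod 630).
Unique solution in [0, 630): x = 215.

Final answer: x ≡ 215 (mod 630); the representative in [0, 630) is 215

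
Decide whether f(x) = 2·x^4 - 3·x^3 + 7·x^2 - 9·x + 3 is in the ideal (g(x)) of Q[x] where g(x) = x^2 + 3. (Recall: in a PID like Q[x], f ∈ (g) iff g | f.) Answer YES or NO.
YES

In Q[x] the ideal (g) consists of all multiples of g, so f ∈ (g) iff g | f, i.e. iff the remainder of f on division by g is 0. Divide f by g (g is monic, so eliminate the leading term of the running remainder at each step):
  leading term 2·x^4: subtract (2·x^2)·g(x) = 2·x^4 + 6·x^2, leaving -3·x^3 + x^2 - 9·x + 3
  leading term -3·x^3: subtract (-3·x)·g(x) = -3·x^3 - 9·x, leaving x^2 + 3
  leading term x^2: subtract (1)·g(x) = x^2 + 3, leaving 0
The remainder is 0, so f(x) = g(x) · h(x) with h(x) = 2·x^2 - 3·x + 1. Hence g | f, i.e. f ∈ (g).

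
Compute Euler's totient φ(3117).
φ is multiplicative, with φ(p^e) = p^e − p^(e−1). Factorise 3117 = 3 · 1039. Then
  φ(3117) = (3 − 1) · (1039 − 1) = 2 · 1038 = 2076.

Final answer: φ(3117) = 2076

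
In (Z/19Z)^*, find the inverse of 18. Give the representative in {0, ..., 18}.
Apply the extended Euclidean algorithm to (19, 18), tracking rows (r, s, t) with s·19 + t·18 = r. Each division r_prev = q·r_cur + r_new produces the new row as (previous row) − q·(current row):
  row A: (19, 1, 0)   [1·19 + 0·18 = 19]
  row B: (18, 0, 1)   [0·19 + 1·18 = 18]
  19 = 1·18 + 1   → row C = row A − 1·row B = (1, 1, −1)   [check: 1·19 − 1·18 = 1]
  18 = 18·1 + 0   → remainder 0, stop. gcd = 1 (last nonzero row C).
The gcd is 1, so 18 is invertible mod 19. The last nonzero row gives 1·19 − 1·18 = 1, so t = −1. So 18^(−1) ≡ −1 ≡ 18 (mod 19). Verify: 18 · 18 = 324 ≡ 1 (mod 19). ✓

Final answer: 18^(−1) ≡ 18 (mod 19)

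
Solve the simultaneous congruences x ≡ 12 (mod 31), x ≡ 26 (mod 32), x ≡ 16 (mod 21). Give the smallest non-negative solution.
x ≡ 11482 (mod 20832); the representative in [0, 20832) is 11482

The moduli 31, 32, 21 are pairwise coprime, so by the CRT there is a unique solution mod 31·32·21 = 20832.
Solve by successive substitution. Start with x ≡ 12 (mod 31).
  Combine with x ≡ 26 (mod 32): write x = 12 + 31·t and require 12 + 31·t ≡ 26 (mod 32), i.e. 31·t ≡ 26 − 12 ≡ 14 (mod 32). Since 31^(−1) ≡ 31 (mod 32), t ≡ 31·14 ≡ 18 (mod 32). So x ≡ 12 + 31·18 = 570 (mod 992).
  Combine with x ≡ 16 (mod 21): write x = 570 + 992·t and require 570 + 992·t ≡ 16 (mod 21), i.e. 992·t ≡ 16 − 570 ≡ 13 (mod 21). Since 992^(−1) ≡ 17 (mod 21) (992 ≡ 5 (mod 21)), t ≡ 17·13 ≡ 11 (mod 21). So x ≡ 570 + 992·11 = 11482 (mod 20832).
Unique solution in [0, 20832): x = 11482.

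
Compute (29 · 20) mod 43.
21

Both factors are already reduced mod 43. 29 · 20 = 580. Dividing by 43: 580 = 13·43 + 21. So (29 · 20) mod 43 = 21.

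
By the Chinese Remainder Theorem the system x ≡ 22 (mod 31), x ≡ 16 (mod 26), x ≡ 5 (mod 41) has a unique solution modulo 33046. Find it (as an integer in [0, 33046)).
x ≡ 10624 (mod 33046); the representative in [0, 33046) is 10624

The moduli 31, 26, 41 are pairwise coprime, so by the CRT there is a unique solution mod 31·26·41 = 33046.
Solve by successive substitution. Start with x ≡ 22 (mod 31).
  Combine with x ≡ 16 (mod 26): write x = 22 + 31·t and require 22 + 31·t ≡ 16 (mod 26), i.e. 31·t ≡ 16 − 22 ≡ 20 (mod 26). Since 31^(−1) ≡ 21 (mod 26) (31 ≡ 5 (mod 26)), t ≡ 21·20 ≡ 4 (mod 26). So x ≡ 22 + 31·4 = 146 (mod 806).
  Combine with x ≡ 5 (mod 41): write x = 146 + 806·t and require 146 + 806·t ≡ 5 (mod 41), i.e. 806·t ≡ 5 − 146 ≡ 23 (mod 41). Since 806^(−1) ≡ 38 (mod 41) (806 ≡ 27 (mod 41)), t ≡ 38·23 ≡ 13 (mod 41). So x ≡ 146 + 806·13 = 10624 (mod 33046).
Unique solution in [0, 33046): x = 10624.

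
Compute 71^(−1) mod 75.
71^(−1) ≡ 56 (mod 75)

Apply the extended Euclidean algorithm to (75, 71), tracking rows (r, s, t) with s·75 + t·71 = r. Each division r_prev = q·r_cur + r_new produces the new row as (previous row) − q·(current row):
  row A: (75, 1, 0)   [1·75 + 0·71 = 75]
  row B: (71, 0, 1)   [0·75 + 1·71 = 71]
  75 = 1·71 + 4   → row C = row A − 1·row B = (4, 1, −1)   [check: 1·75 − 1·71 = 4]
  71 = 17·4 + 3   → row D = row B − 17·row C = (3, −17, 18)   [check: −17·75 + 18·71 = 3]
  4 = 1·3 + 1   → row E = row C − 1·row D = (1, 18, −19)   [check: 18·75 − 19·71 = 1]
  3 = 3·1 + 0   → remainder 0, stop. gcd = 1 (last nonzero row E).
The gcd is 1, so 71 is invertible mod 75. The last nonzero row gives 18·75 − 19·71 = 1, so t = −19. So 71^(−1) ≡ −19 ≡ 56 (mod 75). Verify: 71 · 56 = 3976 ≡ 1 (mod 75). ✓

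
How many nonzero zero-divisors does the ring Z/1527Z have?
In Z/1527Z each nonzero element is either a unit (gcd with 1527 is 1) or a zero-divisor (gcd > 1). The number of units is φ(1527): factorise 1527 = 3 · 509, so φ(1527) = (3 − 1) · (509 − 1) = 2 · 508 = 1016. The nonzero elements number 1527 − 1 = 1526. Hence the nonzero zero-divisors number 1526 − 1016 = 510.

Final answer: Z/1527Z has 510 nonzero zero-divisors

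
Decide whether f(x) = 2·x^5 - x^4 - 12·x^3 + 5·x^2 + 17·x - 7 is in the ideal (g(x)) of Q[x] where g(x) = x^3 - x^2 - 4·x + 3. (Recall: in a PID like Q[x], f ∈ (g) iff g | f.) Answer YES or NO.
NO

In Q[x] the ideal (g) consists of all multiples of g, so f ∈ (g) iff g | f, i.e. iff the remainder of f on division by g is 0. Divide f by g (g is monic, so eliminate the leading term of the running remainder at each step):
  leading term 2·x^5: subtract (2·x^2)·g(x) = 2·x^5 - 2·x^4 - 8·x^3 + 6·x^2, leaving x^4 - 4·x^3 - x^2 + 17·x - 7
  leading term x^4: subtract (x)·g(x) = x^4 - x^3 - 4·x^2 + 3·x, leaving -3·x^3 + 3·x^2 + 14·x - 7
  leading term -3·x^3: subtract (-3)·g(x) = -3·x^3 + 3·x^2 + 12·x - 9, leaving 2·x + 2
The remainder r(x) = 2·x + 2 ≠ 0 (and deg r < deg g), so g ∤ f, i.e. f ∉ (g).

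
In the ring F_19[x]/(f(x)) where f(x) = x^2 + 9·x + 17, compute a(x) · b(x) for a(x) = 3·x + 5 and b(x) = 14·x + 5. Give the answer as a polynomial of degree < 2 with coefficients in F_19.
a · b ≡ 11·x + 14 (mod f(x))

Multiply as integer polynomials: a · b = 42·x^2 + 85·x + 25. Reducing coefficients mod 19: a · b ≡ 4·x^2 + 9·x + 6. Now divide by f(x) = x^2 + 9·x + 17 in F_19[x], eliminating the leading term at each step:
  leading term 4·x^2: subtract (4)·f(x) = 4·x^2 + 17·x + 11, leaving 11·x + 14 (coefficients mod 19)
The degree is now < 2, so this is the remainder. Hence a · b ≡ 11·x + 14 in F_19[x]/(f).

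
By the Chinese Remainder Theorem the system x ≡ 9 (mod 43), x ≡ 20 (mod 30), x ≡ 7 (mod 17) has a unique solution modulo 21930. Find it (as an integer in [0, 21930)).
The moduli 43, 30, 17 are pairwise coprime, so by the CRT there is a unique solution mod 43·30·17 = 21930.
Solve by successive substitution. Start with x ≡ 9 (mod 43).
  Combine with x ≡ 20 (mod 30): write x = 9 + 43·t and require 9 + 43·t ≡ 20 (mod 30), i.e. 43·t ≡ 20 − 9 ≡ 11 (mod 30). Since 43^(−1) ≡ 7 (mod 30) (43 ≡ 13 (mod 30)), t ≡ 7·11 ≡ 17 (mod 30). So x ≡ 9 + 43·17 = 740 (mod 1290).
  Combine with x ≡ 7 (mod 17): write x = 740 + 1290·t and require 740 + 1290·t ≡ 7 (mod 17), i.e. 1290·t ≡ 7 − 740 ≡ 15 (mod 17). Since 1290^(−1) ≡ 8 (mod 17) (1290 ≡ 15 (mod 17)), t ≡ 8·15 ≡ 1 (mod 17). So x ≡ 740 + 1290·1 = 2030 (mod 21930).
Unique solution in [0, 21930): x = 2030.

Final answer: x ≡ 2030 (mod 21930); the representative in [0, 21930) is 2030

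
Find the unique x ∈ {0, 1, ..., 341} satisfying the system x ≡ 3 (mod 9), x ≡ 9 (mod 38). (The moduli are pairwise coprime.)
x ≡ 237 (mod 342); the representative in [0, 342) is 237

The moduli 9, 38 are pairwise coprime, so by the CRT there is a unique solution mod 9·38 = 342.
Solve by successive substitution. Start with x ≡ 3 (mod 9).
  Combine with x ≡ 9 (mod 38): write x = 3 + 9·t and require 3 + 9·t ≡ 9 (mod 38), i.e. 9·t ≡ 9 − 3 ≡ 6 (mod 38). Since 9^(−1) ≡ 17 (mod 38), t ≡ 17·6 ≡ 26 (mod 38). So x ≡ 3 + 9·26 = 237 (mod 342).
Unique solution in [0, 342): x = 237.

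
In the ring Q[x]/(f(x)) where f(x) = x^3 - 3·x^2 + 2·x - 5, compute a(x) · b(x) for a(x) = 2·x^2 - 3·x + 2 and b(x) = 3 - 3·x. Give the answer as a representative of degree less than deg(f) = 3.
First multiply in Q[x] without reducing: a · b = -6·x^3 + 15·x^2 - 15·x + 6. Now divide by f(x) = x^3 - 3·x^2 + 2·x - 5, eliminating the leading term at each step:
  leading term -6·x^3: subtract (-6)·f(x) = -6·x^3 + 18·x^2 - 12·x + 30, leaving -3·x^2 - 3·x - 24
The degree is now < 3, so this is the remainder. Hence a · b ≡ -3·x^2 - 3·x - 24 in Q[x]/(f).

Final answer: a · b ≡ -3·x^2 - 3·x - 24 (mod f(x))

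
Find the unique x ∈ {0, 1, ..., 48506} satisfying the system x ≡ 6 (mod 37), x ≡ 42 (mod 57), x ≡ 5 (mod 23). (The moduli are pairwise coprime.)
x ≡ 13437 (mod 48507); the representative in [0, 48507) is 13437

The moduli 37, 57, 23 are pairwise coprime, so by the CRT there is a unique solution mod 37·57·23 = 48507.
Solve by successive substitution. Start with x ≡ 6 (mod 37).
  Combine with x ≡ 42 (mod 57): write x = 6 + 37·t and require 6 + 37·t ≡ 42 (mod 57), i.e. 37·t ≡ 42 − 6 ≡ 36 (mod 57). Since 37^(−1) ≡ 37 (mod 57), t ≡ 37·36 ≡ 21 (mod 57). So x ≡ 6 + 37·21 = 783 (mod 2109).
  Combine with x ≡ 5 (mod 23): write x = 783 + 2109·t and require 783 + 2109·t ≡ 5 (mod 23), i.e. 2109·t ≡ 5 − 783 ≡ 4 (mod 23). Since 2109^(−1) ≡ 13 (mod 23) (2109 ≡ 16 (mod 23)), t ≡ 13·4 ≡ 6 (mod 23). So x ≡ 783 + 2109·6 = 13437 (mod 48507).
Unique solution in [0, 48507): x = 13437.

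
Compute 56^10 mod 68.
Use repeated squaring. Binary(10) = 1010. Walk through the bits of the exponent 10 left-to-right: at each bit after the leading one, square the running value, then multiply by 56 if the bit is 1 (always reducing mod 68):
  bit 1 = 1 (leading): start with 56.
  bit 2 = 0: square 56^2 = 3136 ≡ 8 (mod 68).
  bit 3 = 1: square 8^2 = 64; bit is 1, so multiply 64·56 = 3584 ≡ 48 (mod 68).
  bit 4 = 0: square 48^2 = 2304 ≡ 60 (mod 68).
Final value: 56^10 ≡ 60 (mod 68).

Final answer: 60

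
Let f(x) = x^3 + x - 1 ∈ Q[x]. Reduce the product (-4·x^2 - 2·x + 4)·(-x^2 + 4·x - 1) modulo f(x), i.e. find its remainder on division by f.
a · b ≡ -12·x^2 + 36·x - 18 (mod f(x))

First multiply in Q[x] without reducing: a · b = 4·x^4 - 14·x^3 - 8·x^2 + 18·x - 4. Now divide by f(x) = x^3 + x - 1, eliminating the leading term at each step:
  leading term 4·x^4: subtract (4·x)·f(x) = 4·x^4 + 4·x^2 - 4·x, leaving -14·x^3 - 12·x^2 + 22·x - 4
  leading term -14·x^3: subtract (-14)·f(x) = -14·x^3 - 14·x + 14, leaving -12·x^2 + 36·x - 18
The degree is now < 3, so this is the remainder. Hence a · b ≡ -12·x^2 + 36·x - 18 in Q[x]/(f).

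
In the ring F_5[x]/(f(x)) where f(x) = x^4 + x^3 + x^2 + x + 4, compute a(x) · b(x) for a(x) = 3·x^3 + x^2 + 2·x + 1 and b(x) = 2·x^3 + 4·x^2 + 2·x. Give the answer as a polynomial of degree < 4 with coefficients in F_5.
Multiply as integer polynomials: a · b = 6·x^6 + 14·x^5 + 14·x^4 + 12·x^3 + 8·x^2 + 2·x. Reducing coefficients mod 5: a · b ≡ x^6 + 4·x^5 + 4·x^4 + 2·x^3 + 3·x^2 + 2·x. Now divide by f(x) = x^4 + x^3 + x^2 + x + 4 in F_5[x], eliminating the leading term at each step:
  leading term x^6: subtract (x^2)·f(x) = x^6 + x^5 + x^4 + x^3 + 4·x^2, leaving 3·x^5 + 3·x^4 + x^3 + 4·x^2 + 2·x (coefficients mod 5)
  leading term 3·x^5: subtract (3·x)·f(x) = 3·x^5 + 3·x^4 + 3·x^3 + 3·x^2 + 2·x, leaving 3·x^3 + x^2 (coefficients mod 5)
The degree is now < 4, so this is the remainder. Hence a · b ≡ 3·x^3 + x^2 in F_5[x]/(f).

Final answer: a · b ≡ 3·x^3 + x^2 (mod f(x))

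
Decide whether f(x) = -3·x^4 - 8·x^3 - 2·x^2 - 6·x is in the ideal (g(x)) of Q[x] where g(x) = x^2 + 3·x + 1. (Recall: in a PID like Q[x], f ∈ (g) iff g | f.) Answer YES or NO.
NO

In Q[x] the ideal (g) consists of all multiples of g, so f ∈ (g) iff g | f, i.e. iff the remainder of f on division by g is 0. Divide f by g (g is monic, so eliminate the leading term of the running remainder at each step):
  leading term -3·x^4: subtract (-3·x^2)·g(x) = -3·x^4 - 9·x^3 - 3·x^2, leaving x^3 + x^2 - 6·x
  leading term x^3: subtract (x)·g(x) = x^3 + 3·x^2 + x, leaving -2·x^2 - 7·x
  leading term -2·x^2: subtract (-2)·g(x) = -2·x^2 - 6·x - 2, leaving 2 - x
The remainder r(x) = 2 - x ≠ 0 (and deg r < deg g), so g ∤ f, i.e. f ∉ (g).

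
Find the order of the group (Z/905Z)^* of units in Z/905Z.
(Z/905Z)^* consists of the classes a with gcd(a, 905) = 1, so its order is φ(905). φ is multiplicative, with φ(p^e) = p^e − p^(e−1). Factorise 905 = 5 · 181. Then
  φ(905) = (5 − 1) · (181 − 1) = 4 · 180 = 720.
Thus |(Z/905Z)^*| = 720.

Final answer: |(Z/905Z)^*| = 720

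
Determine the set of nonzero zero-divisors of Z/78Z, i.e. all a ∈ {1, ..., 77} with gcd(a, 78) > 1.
An element a ∈ Z/78Z (with a ≠ 0) is a zero-divisor iff gcd(a, 78) > 1 (because a is a unit precisely when gcd(a, n) = 1, and in Z/nZ every nonzero, non-unit element is a zero-divisor). Scan a = 1, ..., 77 and keep those with gcd(a, 78) > 1:
  gcd(2, 78) = 2, gcd(3, 78) = 3, gcd(4, 78) = 2, gcd(6, 78) = 6, gcd(8, 78) = 2, gcd(9, 78) = 3, gcd(10, 78) = 2, gcd(12, 78) = 6, gcd(13, 78) = 13, gcd(14, 78) = 2, gcd(15, 78) = 3, gcd(16, 78) = 2, gcd(18, 78) = 6, gcd(20, 78) = 2, gcd(21, 78) = 3, gcd(22, 78) = 2, gcd(24, 78) = 6, gcd(26, 78) = 26, gcd(27, 78) = 3, gcd(28, 78) = 2, gcd(30, 78) = 6, gcd(32, 78) = 2, gcd(33, 78) = 3, gcd(34, 78) = 2, gcd(36, 78) = 6, gcd(38, 78) = 2, gcd(39, 78) = 39, gcd(40, 78) = 2, gcd(42, 78) = 6, gcd(44, 78) = 2, gcd(45, 78) = 3, gcd(46, 78) = 2, gcd(48, 78) = 6, gcd(50, 78) = 2, gcd(51, 78) = 3, gcd(52, 78) = 26, gcd(54, 78) = 6, gcd(56, 78) = 2, gcd(57, 78) = 3, gcd(58, 78) = 2, gcd(60, 78) = 6, gcd(62, 78) = 2, gcd(63, 78) = 3, gcd(64, 78) = 2, gcd(65, 78) = 13, gcd(66, 78) = 6, gcd(68, 78) = 2, gcd(69, 78) = 3, gcd(70, 78) = 2, gcd(72, 78) = 6, gcd(74, 78) = 2, gcd(75, 78) = 3, gcd(76, 78) = 2.
All other a ∈ {1, ..., 77} have gcd(a, 78) = 1 and are units. So the nonzero zero-divisors are exactly the 53 values of a appearing in this scan.

Final answer: nonzero zero-divisors of Z/78Z = {2, 3, 4, 6, 8, 9, 10, 12, 13, 14, 15, 16, 18, 20, 21, 22, 24, 26, 27, 28, 30, 32, 33, 34, 36, 38, 39, 40, 42, 44, 45, 46, 48, 50, 51, 52, 54, 56, 57, 58, 60, 62, 63, 64, 65, 66, 68, 69, 70, 72, 74, 75, 76}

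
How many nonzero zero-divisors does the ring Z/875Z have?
Z/875Z has 274 nonzero zero-divisors

In Z/875Z each nonzero element is either a unit (gcd with 875 is 1) or a zero-divisor (gcd > 1). The number of units is φ(875): factorise 875 = 5^3 · 7, so φ(875) = (5^3 − 5^2) · (7 − 1) = 100 · 6 = 600. The nonzero elements number 875 − 1 = 874. Hence the nonzero zero-divisors number 874 − 600 = 274.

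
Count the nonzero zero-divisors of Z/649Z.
Z/649Z has 68 nonzero zero-divisors

In Z/649Z each nonzero element is either a unit (gcd with 649 is 1) or a zero-divisor (gcd > 1). The number of units is φ(649): factorise 649 = 11 · 59, so φ(649) = (11 − 1) · (59 − 1) = 10 · 58 = 580. The nonzero elements number 649 − 1 = 648. Hence the nonzero zero-divisors number 648 − 580 = 68.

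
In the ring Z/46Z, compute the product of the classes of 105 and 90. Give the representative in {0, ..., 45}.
20

Reduce the factors first: 105 ≡ 13, 90 ≡ 44 (mod 46), so 105 · 90 ≡ 13 · 44 (mod 46). 13 · 44 = 572. Dividing by 46: 572 = 12·46 + 20. So (105 · 90) mod 46 = 20.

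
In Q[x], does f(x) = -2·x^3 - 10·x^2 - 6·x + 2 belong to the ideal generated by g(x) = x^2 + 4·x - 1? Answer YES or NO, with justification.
YES

In Q[x] the ideal (g) consists of all multiples of g, so f ∈ (g) iff g | f, i.e. iff the remainder of f on division by g is 0. Divide f by g (g is monic, so eliminate the leading term of the running remainder at each step):
  leading term -2·x^3: subtract (-2·x)·g(x) = -2·x^3 - 8·x^2 + 2·x, leaving -2·x^2 - 8·x + 2
  leading term -2·x^2: subtract (-2)·g(x) = -2·x^2 - 8·x + 2, leaving 0
The remainder is 0, so f(x) = g(x) · h(x) with h(x) = -2·x - 2. Hence g | f, i.e. f ∈ (g).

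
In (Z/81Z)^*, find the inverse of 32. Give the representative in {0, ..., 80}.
Apply the extended Euclidean algorithm to (81, 32), tracking rows (r, s, t) with s·81 + t·32 = r. Each division r_prev = q·r_cur + r_new produces the new row as (previous row) − q·(current row):
  row A: (81, 1, 0)   [1·81 + 0·32 = 81]
  row B: (32, 0, 1)   [0·81 + 1·32 = 32]
  81 = 2·32 + 17   → row C = row A − 2·row B = (17, 1, −2)   [check: 1·81 − 2·32 = 17]
  32 = 1·17 + 15   → row D = row B − 1·row C = (15, −1, 3)   [check: −1·81 + 3·32 = 15]
  17 = 1·15 + 2   → row E = row C − 1·row D = (2, 2, −5)   [check: 2·81 − 5·32 = 2]
  15 = 7·2 + 1   → row F = row D − 7·row E = (1, −15, 38)   [check: −15·81 + 38·32 = 1]
  2 = 2·1 + 0   → remainder 0, stop. gcd = 1 (last nonzero row F).
The gcd is 1, so 32 is invertible mod 81. The last nonzero row gives −15·81 + 38·32 = 1, so t = 38. So 32^(−1) ≡ 38 (mod 81). Verify: 32 · 38 = 1216 ≡ 1 (mod 81). ✓

Final answer: 32^(−1) ≡ 38 (mod 81)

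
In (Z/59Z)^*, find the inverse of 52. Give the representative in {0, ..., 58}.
52^(−1) ≡ 42 (mod 59)

Apply the extended Euclidean algorithm to (59, 52), tracking rows (r, s, t) with s·59 + t·52 = r. Each division r_prev = q·r_cur + r_new produces the new row as (previous row) − q·(current row):
  row A: (59, 1, 0)   [1·59 + 0·52 = 59]
  row B: (52, 0, 1)   [0·59 + 1·52 = 52]
  59 = 1·52 + 7   → row C = row A − 1·row B = (7, 1, −1)   [check: 1·59 − 1·52 = 7]
  52 = 7·7 + 3   → row D = row B − 7·row C = (3, −7, 8)   [check: −7·59 + 8·52 = 3]
  7 = 2·3 + 1   → row E = row C − 2·row D = (1, 15, −17)   [check: 15·59 − 17·52 = 1]
  3 = 3·1 + 0   → remainder 0, stop. gcd = 1 (last nonzero row E).
The gcd is 1, so 52 is invertible mod 59. The last nonzero row gives 15·59 − 17·52 = 1, so t = −17. So 52^(−1) ≡ −17 ≡ 42 (mod 59). Verify: 52 · 42 = 2184 ≡ 1 (mod 59). ✓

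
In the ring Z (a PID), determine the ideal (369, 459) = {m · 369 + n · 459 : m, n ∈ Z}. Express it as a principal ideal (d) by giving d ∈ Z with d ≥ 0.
In the PID Z, (a, b) is generated by gcd(a, b). Compute gcd(459, 369) with the extended Euclidean algorithm, tracking rows (r, s, t) with s·459 + t·369 = r:
  row A: (459, 1, 0)   [1·459 + 0·369 = 459]
  row B: (369, 0, 1)   [0·459 + 1·369 = 369]
  459 = 1·369 + 90   → row C = row A − 1·row B = (90, 1, −1)   [check: 1·459 − 1·369 = 90]
  369 = 4·90 + 9   → row D = row B − 4·row C = (9, −4, 5)   [check: −4·459 + 5·369 = 9]
  90 = 10·9 + 0   → remainder 0, stop. gcd = 9 (last nonzero row D).
So gcd(369, 459) = 9, with Bézout identity −4·459 + 5·369 = 9. Containment (⊇): the Bézout identity exhibits 9 as an element of (369, 459), giving (9) ⊆ (369, 459). Containment (⊆): since 9 | 369 and 9 | 459 (369 = 9·41, 459 = 9·51), every Z-linear combination of 369 and 459 is divisible by 9, so (369, 459) ⊆ (9). Therefore (369, 459) = (9), d = 9.

Final answer: (369, 459) = (9); d = 9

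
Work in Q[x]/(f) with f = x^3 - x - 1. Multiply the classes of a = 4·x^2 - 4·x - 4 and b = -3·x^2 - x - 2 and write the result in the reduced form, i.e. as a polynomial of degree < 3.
a · b ≡ -4·x^2 + 8·x + 16 (mod f(x))

First multiply in Q[x] without reducing: a · b = -12·x^4 + 8·x^3 + 8·x^2 + 12·x + 8. Now divide by f(x) = x^3 - x - 1, eliminating the leading term at each step:
  leading term -12·x^4: subtract (-12·x)·f(x) = -12·x^4 + 12·x^2 + 12·x, leaving 8·x^3 - 4·x^2 + 8
  leading term 8·x^3: subtract (8)·f(x) = 8·x^3 - 8·x - 8, leaving -4·x^2 + 8·x + 16
The degree is now < 3, so this is the remainder. Hence a · b ≡ -4·x^2 + 8·x + 16 in Q[x]/(f).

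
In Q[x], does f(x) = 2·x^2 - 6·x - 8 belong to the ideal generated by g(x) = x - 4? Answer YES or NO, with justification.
In Q[x] the ideal (g) consists of all multiples of g, so f ∈ (g) iff g | f, i.e. iff the remainder of f on division by g is 0. Divide f by g (g is monic, so eliminate the leading term of the running remainder at each step):
  leading term 2·x^2: subtract (2·x)·g(x) = 2·x^2 - 8·x, leaving 2·x - 8
  leading term 2·x: subtract (2)·g(x) = 2·x - 8, leaving 0
The remainder is 0, so f(x) = g(x) · h(x) with h(x) = 2·x + 2. Hence g | f, i.e. f ∈ (g).

Final answer: YES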